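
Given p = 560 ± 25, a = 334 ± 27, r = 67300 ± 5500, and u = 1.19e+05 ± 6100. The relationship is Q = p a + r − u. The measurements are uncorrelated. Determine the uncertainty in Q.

Let w = p·a = 1.87e+05. δw/w = √((1·δp/p)² + (1·δa/a)²) = √(0.00199 + 0.00653) = 0.0923, so δw = 17300.
Q = w + r − u: δQ = √(δw² + δr² + δu²) = √(2.98e+08 + 3.02e+07 + 3.72e+07) = 19100

19100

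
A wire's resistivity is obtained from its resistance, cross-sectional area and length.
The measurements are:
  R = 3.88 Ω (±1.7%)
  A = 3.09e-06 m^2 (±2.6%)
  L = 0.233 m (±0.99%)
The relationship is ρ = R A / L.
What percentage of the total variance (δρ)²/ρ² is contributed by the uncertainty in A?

(δρ/ρ)² = (1·δR/R)² + (1·δA/A)² + (-1·δL/L)²
  R term: (1×0.0170)² = 0.000289
  A term: (1×0.0260)² = 0.000676
  L term: (-1×0.00990)² = 9.8e-05
Total = 0.00106. Share from A = 0.000676/0.00106 = 0.636.

63.6%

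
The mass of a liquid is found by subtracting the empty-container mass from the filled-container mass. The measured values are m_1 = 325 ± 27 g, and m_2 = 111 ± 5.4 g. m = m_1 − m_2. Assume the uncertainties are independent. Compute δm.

27.5 g

Absolute uncertainties add in quadrature for a linear combination:
  (δm_1)² = 729;  (δm_2)² = 29.2
δm = √(758) = 27.5 g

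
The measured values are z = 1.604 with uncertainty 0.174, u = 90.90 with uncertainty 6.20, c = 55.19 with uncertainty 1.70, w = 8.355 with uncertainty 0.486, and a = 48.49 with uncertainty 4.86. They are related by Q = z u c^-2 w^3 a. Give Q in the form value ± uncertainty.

For a monomial Q ∝ z, u, c^-2, w^3, a, fractional errors add in quadrature:
  (1·δz/z)² = (1×0.108)² = 0.0118;  (1·δu/u)² = (1×0.0682)² = 0.00465;  (-2·δc/c)² = (-2×0.0308)² = 0.00380;  (3·δw/w)² = (3×0.0582)² = 0.0305;  (1·δa/a)² = (1×0.100)² = 0.0100
δQ/Q = √(0.0607) = 0.246
Q = 1354, so δQ = 0.246 × 1354 = 334.

1354 ± 334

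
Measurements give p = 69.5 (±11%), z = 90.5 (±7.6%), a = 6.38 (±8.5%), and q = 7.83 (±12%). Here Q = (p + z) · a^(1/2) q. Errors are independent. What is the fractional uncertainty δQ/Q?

0.143

Let u = p + z = 160. δu = √(δp² + δz²) = √(58.4 + 47.3) = 10.3, so δu/u = 0.0643.
Q is then a monomial in u, a, q:
δQ/Q = √((δu/u)² + (½·δa/a)² + (1·δq/q)²) = √(0.00413 + 0.00181 + 0.0144) = 0.143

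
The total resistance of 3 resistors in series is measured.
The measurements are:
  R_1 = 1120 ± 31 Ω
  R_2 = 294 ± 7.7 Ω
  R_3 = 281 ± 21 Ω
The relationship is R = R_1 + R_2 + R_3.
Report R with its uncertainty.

Absolute uncertainties add in quadrature for a linear combination:
  (δR_1)² = 961;  (δR_2)² = 59.3;  (δR_3)² = 441
δR = √(1460) = 38.2 Ω
R = 1700 Ω.

1700 ± 38.2 Ω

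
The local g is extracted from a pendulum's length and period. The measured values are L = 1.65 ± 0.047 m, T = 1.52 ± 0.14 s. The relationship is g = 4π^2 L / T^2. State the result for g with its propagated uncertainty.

For a monomial g ∝ L, T^-2, fractional errors add in quadrature:
  (1·δL/L)² = (1×0.0285)² = 0.000811;  (-2·δT/T)² = (-2×0.0921)² = 0.0339
δg/g = √(0.0347) = 0.186
g = 28.2 m/s^2, so δg = 0.186 × 28.2 = 5.26 m/s^2.

28.2 ± 5.26 m/s^2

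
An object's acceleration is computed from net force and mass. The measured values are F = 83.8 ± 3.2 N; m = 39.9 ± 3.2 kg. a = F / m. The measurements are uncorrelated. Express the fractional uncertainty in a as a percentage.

8.88%

Each factor contributes (exponent × relative error)² to (δa/a)²:
  (1·δF/F)² = (1×0.0382)² = 0.00146;  (-1·δm/m)² = (-1×0.0802)² = 0.00643
δa/a = √(0.00789) = 0.0888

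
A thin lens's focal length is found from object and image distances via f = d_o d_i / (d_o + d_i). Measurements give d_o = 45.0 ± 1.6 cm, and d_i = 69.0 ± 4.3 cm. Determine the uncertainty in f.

∂f/∂d_o = (d_i/(d_o+d_i))² = 0.366;  ∂f/∂d_i = (d_o/(d_o+d_i))² = 0.156
δf = √((∂f/∂d_o · δd_o)² + (∂f/∂d_i · δd_i)²) = √(0.344 + 0.449) = 0.890 cm

0.890 cm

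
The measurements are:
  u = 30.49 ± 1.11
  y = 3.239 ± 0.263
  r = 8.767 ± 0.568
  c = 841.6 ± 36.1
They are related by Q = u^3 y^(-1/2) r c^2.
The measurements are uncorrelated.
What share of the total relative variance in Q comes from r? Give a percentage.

16.7%

(δQ/Q)² = (3·δu/u)² + (−½·δy/y)² + (1·δr/r)² + (2·δc/c)²
  u term: (3×0.0364)² = 0.0119
  y term: (-0.5×0.0812)² = 0.00165
  r term: (1×0.0648)² = 0.00420
  c term: (2×0.0429)² = 0.00736
Total = 0.0251. Share from r = 0.00420/0.0251 = 0.167.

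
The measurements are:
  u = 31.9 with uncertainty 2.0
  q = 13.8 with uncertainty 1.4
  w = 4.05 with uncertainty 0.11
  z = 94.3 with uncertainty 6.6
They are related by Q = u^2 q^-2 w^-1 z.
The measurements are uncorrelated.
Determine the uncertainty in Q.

31.1

Q is a product of powers, so relative uncertainties combine in quadrature:
  (2·δu/u)² = (2×0.0627)² = 0.0157;  (-2·δq/q)² = (-2×0.101)² = 0.0412;  (-1·δw/w)² = (-1×0.0272)² = 0.000738;  (1·δz/z)² = (1×0.0700)² = 0.00490
δQ/Q = √(0.0625) = 0.250
Q = 124, so δQ = 0.250 × 124 = 31.1.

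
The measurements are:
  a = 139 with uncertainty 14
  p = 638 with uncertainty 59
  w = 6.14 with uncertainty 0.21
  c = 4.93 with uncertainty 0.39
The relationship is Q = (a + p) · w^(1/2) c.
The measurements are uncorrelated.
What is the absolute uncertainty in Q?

1070

Let u = a + p = 777. δu = √(δa² + δp²) = √(196 + 3480) = 60.6, so δu/u = 0.0780.
Q is then a monomial in u, w, c:
δQ/Q = √((δu/u)² + (½·δw/w)² + (1·δc/c)²) = √(0.00609 + 0.000292 + 0.00626) = 0.112
Q = 9490, so δQ = 0.112 × 9490 = 1070.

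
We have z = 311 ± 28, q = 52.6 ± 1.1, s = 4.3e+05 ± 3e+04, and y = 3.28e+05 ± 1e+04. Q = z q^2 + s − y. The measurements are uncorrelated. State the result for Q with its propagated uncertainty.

Let p = z·q^2 = 8.6e+05. δp/p = √((1·δz/z)² + (2·δq/q)²) = √(0.00811 + 0.00175) = 0.0993, so δp = 85400.
Q = p + s − y: δQ = √(δp² + δs² + δy²) = √(7.3e+09 + 9e+08 + 1e+08) = 91100
Q = 9.62e+05.

(9.62 ± 0.911) × 10^5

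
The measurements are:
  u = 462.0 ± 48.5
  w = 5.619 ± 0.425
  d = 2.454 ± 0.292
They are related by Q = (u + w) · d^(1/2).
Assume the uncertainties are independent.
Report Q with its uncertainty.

732.5 ± 87.6

Let h = u + w = 467.6. δh = √(δu² + δw²) = √(2350 + 0.181) = 48.5, so δh/h = 0.104.
Q is then a monomial in h, d:
δQ/Q = √((δh/h)² + (½·δd/d)²) = √(0.0108 + 0.00354) = 0.120
Q = 732.5, so δQ = 0.120 × 732.5 = 87.6.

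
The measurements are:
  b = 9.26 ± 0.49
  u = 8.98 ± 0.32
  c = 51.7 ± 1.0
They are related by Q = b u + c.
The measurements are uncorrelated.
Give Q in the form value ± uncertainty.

Let p = b·u = 83.2. δp/p = √((1·δb/b)² + (1·δu/u)²) = √(0.00280 + 0.00127) = 0.0638, so δp = 5.30.
Q = p + c: δQ = √(δp² + δc²) = √(28.1 + 1.00) = 5.40
Q = 135.

135 ± 5.40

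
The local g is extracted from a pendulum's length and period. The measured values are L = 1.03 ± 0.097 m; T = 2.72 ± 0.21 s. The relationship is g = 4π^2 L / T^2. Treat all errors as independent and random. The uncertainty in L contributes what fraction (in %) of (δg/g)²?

27.1%

(δg/g)² = (1·δL/L)² + (-2·δT/T)²
  L term: (1×0.0942)² = 0.00887
  T term: (-2×0.0772)² = 0.0238
Total = 0.0327. Share from L = 0.00887/0.0327 = 0.271.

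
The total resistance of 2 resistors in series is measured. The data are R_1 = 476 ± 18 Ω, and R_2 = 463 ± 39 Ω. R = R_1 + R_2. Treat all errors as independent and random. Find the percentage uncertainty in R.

4.57%

Sums and differences: (δR)² = Σ (cᵢ δxᵢ)².
  (δR_1)² = 324;  (δR_2)² = 1520
δR = √(1840) = 43.0 Ω
R = 939 Ω, so δR/R = 43.0/939 = 0.0457.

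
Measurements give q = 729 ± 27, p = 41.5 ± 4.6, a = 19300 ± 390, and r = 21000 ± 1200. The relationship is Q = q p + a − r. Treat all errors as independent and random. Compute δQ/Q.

0.131

Let w = q·p = 30300. δw/w = √((1·δq/q)² + (1·δp/p)²) = √(0.00137 + 0.0123) = 0.117, so δw = 3540.
Q = w + a − r: δQ = √(δw² + δa² + δr²) = √(1.25e+07 + 1.52e+05 + 1.44e+06) = 3750
Q = 28600, so δQ/Q = 3750/28600 = 0.131.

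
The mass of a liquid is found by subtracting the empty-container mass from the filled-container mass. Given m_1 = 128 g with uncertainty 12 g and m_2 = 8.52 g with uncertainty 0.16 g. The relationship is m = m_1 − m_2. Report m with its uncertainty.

m is a linear combination, so absolute uncertainties add in quadrature:
  (δm_1)² = 144;  (δm_2)² = 0.0256
δm = √(144) = 12.0 g
m = 119 g.

119 ± 12.0 g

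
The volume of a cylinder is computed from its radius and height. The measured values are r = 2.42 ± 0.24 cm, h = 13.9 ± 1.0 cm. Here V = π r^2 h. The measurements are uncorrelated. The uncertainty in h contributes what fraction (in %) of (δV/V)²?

(δV/V)² = (2·δr/r)² + (1·δh/h)²
  r term: (2×0.0992)² = 0.0393
  h term: (1×0.0719)² = 0.00518
Total = 0.0445. Share from h = 0.00518/0.0445 = 0.116.

11.6%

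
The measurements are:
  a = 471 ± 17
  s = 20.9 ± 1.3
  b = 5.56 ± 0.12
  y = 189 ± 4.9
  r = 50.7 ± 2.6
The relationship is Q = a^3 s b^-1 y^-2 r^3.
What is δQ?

Each factor contributes (exponent × relative error)² to (δQ/Q)²:
  (3·δa/a)² = (3×0.0361)² = 0.0117;  (1·δs/s)² = (1×0.0622)² = 0.00387;  (-1·δb/b)² = (-1×0.0216)² = 0.000466;  (-2·δy/y)² = (-2×0.0259)² = 0.00269;  (3·δr/r)² = (3×0.0513)² = 0.0237
δQ/Q = √(0.0424) = 0.206
Q = 1.43e+09, so δQ = 0.206 × 1.43e+09 = 2.95e+08.

2.95e+08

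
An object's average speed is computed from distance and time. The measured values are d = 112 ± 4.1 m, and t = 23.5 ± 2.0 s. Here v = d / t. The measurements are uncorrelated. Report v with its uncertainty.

Each factor contributes (exponent × relative error)² to (δv/v)²:
  (1·δd/d)² = (1×0.0366)² = 0.00134;  (-1·δt/t)² = (-1×0.0851)² = 0.00724
δv/v = √(0.00858) = 0.0926
v = 4.77 m/s, so δv = 0.0926 × 4.77 = 0.442 m/s.

4.77 ± 0.442 m/s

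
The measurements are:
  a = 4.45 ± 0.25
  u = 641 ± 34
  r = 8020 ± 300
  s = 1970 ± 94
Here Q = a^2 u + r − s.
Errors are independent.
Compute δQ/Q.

Let p = a^2·u = 12700. δp/p = √((2·δa/a)² + (1·δu/u)²) = √(0.0126 + 0.00281) = 0.124, so δp = 1580.
Q = p + r − s: δQ = √(δp² + δr² + δs²) = √(2.49e+06 + 90000 + 8840) = 1610
Q = 18700, so δQ/Q = 1610/18700 = 0.0858.

0.0858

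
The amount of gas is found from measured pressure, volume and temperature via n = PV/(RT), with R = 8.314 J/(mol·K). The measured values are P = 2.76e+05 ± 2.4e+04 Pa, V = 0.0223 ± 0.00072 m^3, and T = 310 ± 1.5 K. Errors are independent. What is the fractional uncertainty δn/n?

Since n is a product/quotient, work with relative uncertainties:
  (1·δP/P)² = (1×0.0870)² = 0.00756;  (1·δV/V)² = (1×0.0323)² = 0.00104;  (-1·δT/T)² = (-1×0.00484)² = 2.34e-05
δn/n = √(0.00863) = 0.0929

0.0929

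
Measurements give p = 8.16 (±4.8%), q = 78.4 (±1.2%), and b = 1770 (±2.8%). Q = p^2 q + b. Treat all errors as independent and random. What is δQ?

507

Let w = p^2·q = 5220. δw/w = √((2·δp/p)² + (1·δq/q)²) = √(0.00922 + 0.000144) = 0.0967, so δw = 505.
Q = w + b: δQ = √(δw² + δb²) = √(2.55e+05 + 2460) = 507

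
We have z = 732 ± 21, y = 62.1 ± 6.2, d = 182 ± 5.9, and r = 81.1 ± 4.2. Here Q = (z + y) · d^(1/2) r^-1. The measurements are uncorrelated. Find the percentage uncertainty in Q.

Let u = z + y = 794. δu = √(δz² + δy²) = √(441 + 38.4) = 21.9, so δu/u = 0.0276.
Q is then a monomial in u, d, r:
δQ/Q = √((δu/u)² + (½·δd/d)² + (-1·δr/r)²) = √(0.000760 + 0.000263 + 0.00268) = 0.0609

6.09%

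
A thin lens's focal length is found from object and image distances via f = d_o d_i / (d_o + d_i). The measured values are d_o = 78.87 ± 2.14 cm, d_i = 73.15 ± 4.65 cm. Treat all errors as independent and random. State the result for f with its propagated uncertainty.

37.95 ± 1.35 cm

∂f/∂d_o = (d_i/(d_o+d_i))² = 0.232;  ∂f/∂d_i = (d_o/(d_o+d_i))² = 0.269
δf = √((∂f/∂d_o · δd_o)² + (∂f/∂d_i · δd_i)²) = √(0.246 + 1.57) = 1.35 cm
f = 37.95 cm.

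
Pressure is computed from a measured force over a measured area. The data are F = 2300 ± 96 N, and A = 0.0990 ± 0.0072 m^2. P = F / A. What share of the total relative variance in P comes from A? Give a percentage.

75.2%

(δP/P)² = (1·δF/F)² + (-1·δA/A)²
  F term: (1×0.0417)² = 0.00174
  A term: (-1×0.0727)² = 0.00529
Total = 0.00703. Share from A = 0.00529/0.00703 = 0.752.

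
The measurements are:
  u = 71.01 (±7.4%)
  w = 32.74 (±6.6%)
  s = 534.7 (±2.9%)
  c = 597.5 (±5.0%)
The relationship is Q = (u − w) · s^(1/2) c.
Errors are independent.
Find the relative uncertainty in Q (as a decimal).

0.157

Let h = u − w = 38.27. δh = √(δu² + δw²) = √(27.6 + 4.67) = 5.68, so δh/h = 0.148.
Q is then a monomial in h, s, c:
δQ/Q = √((δh/h)² + (½·δs/s)² + (1·δc/c)²) = √(0.0220 + 0.000210 + 0.00250) = 0.157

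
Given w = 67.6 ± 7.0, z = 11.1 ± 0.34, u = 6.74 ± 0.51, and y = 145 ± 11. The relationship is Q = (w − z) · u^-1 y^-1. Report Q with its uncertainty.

0.0578 ± 0.00948

Let h = w − z = 56.5. δh = √(δw² + δz²) = √(49.0 + 0.116) = 7.01, so δh/h = 0.124.
Q is then a monomial in h, u, y:
δQ/Q = √((δh/h)² + (-1·δu/u)² + (-1·δy/y)²) = √(0.0154 + 0.00573 + 0.00576) = 0.164
Q = 0.0578, so δQ = 0.164 × 0.0578 = 0.00948.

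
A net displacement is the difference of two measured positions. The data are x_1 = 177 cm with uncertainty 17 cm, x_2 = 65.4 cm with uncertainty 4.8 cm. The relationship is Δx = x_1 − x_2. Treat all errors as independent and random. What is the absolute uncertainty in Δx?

17.7 cm

Sums and differences: (δΔx)² = Σ (cᵢ δxᵢ)².
  (δx_1)² = 289;  (δx_2)² = 23.0
δΔx = √(312) = 17.7 cm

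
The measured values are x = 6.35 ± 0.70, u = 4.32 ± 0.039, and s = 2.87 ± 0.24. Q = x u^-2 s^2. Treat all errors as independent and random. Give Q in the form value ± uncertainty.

2.80 ± 0.564

Since Q is a product/quotient, work with relative uncertainties:
  (1·δx/x)² = (1×0.110)² = 0.0122;  (-2·δu/u)² = (-2×0.00903)² = 0.000326;  (2·δs/s)² = (2×0.0836)² = 0.0280
δQ/Q = √(0.0404) = 0.201
Q = 2.80, so δQ = 0.201 × 2.80 = 0.564.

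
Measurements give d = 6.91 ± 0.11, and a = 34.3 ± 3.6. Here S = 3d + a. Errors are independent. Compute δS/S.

Each term contributes (cᵢ δxᵢ)² to (δS)²:
  (3·δd)² = 0.109;  (δa)² = 13.0
δS = √(13.1) = 3.62
S = 55.0, so δS/S = 3.62/55.0 = 0.0657.

0.0657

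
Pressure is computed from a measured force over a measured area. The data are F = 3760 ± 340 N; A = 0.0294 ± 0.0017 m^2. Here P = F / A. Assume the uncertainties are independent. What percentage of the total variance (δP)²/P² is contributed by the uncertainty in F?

71.0%

(δP/P)² = (1·δF/F)² + (-1·δA/A)²
  F term: (1×0.0904)² = 0.00818
  A term: (-1×0.0578)² = 0.00334
Total = 0.0115. Share from F = 0.00818/0.0115 = 0.710.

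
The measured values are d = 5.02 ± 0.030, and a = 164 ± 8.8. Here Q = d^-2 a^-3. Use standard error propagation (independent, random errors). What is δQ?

Relative error in a monomial: (δQ/Q)² = Σ (nᵢ · δxᵢ/xᵢ)².
  (-2·δd/d)² = (-2×0.00598)² = 0.000143;  (-3·δa/a)² = (-3×0.0537)² = 0.0259
δQ/Q = √(0.0261) = 0.161
Q = 9e-09, so δQ = 0.161 × 9e-09 = 1.45e-09.

1.45e-09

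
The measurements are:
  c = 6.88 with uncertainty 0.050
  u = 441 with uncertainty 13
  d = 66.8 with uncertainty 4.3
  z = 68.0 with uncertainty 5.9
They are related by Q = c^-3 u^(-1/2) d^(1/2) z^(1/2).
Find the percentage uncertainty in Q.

6.01%

Relative error in a monomial: (δQ/Q)² = Σ (nᵢ · δxᵢ/xᵢ)².
  (-3·δc/c)² = (-3×0.00727)² = 0.000475;  (−½·δu/u)² = (-0.5×0.0295)² = 0.000217;  (½·δd/d)² = (0.5×0.0644)² = 0.00104;  (½·δz/z)² = (0.5×0.0868)² = 0.00188
δQ/Q = √(0.00361) = 0.0601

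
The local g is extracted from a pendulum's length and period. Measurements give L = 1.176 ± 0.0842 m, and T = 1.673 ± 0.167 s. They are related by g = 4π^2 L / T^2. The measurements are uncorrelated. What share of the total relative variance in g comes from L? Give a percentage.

11.4%

(δg/g)² = (1·δL/L)² + (-2·δT/T)²
  L term: (1×0.0716)² = 0.00513
  T term: (-2×0.0998)² = 0.0399
Total = 0.0450. Share from L = 0.00513/0.0450 = 0.114.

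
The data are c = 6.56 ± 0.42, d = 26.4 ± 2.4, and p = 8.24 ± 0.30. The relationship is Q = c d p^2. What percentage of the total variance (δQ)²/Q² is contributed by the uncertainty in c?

23.2%

(δQ/Q)² = (1·δc/c)² + (1·δd/d)² + (2·δp/p)²
  c term: (1×0.0640)² = 0.00410
  d term: (1×0.0909)² = 0.00826
  p term: (2×0.0364)² = 0.00530
Total = 0.0177. Share from c = 0.00410/0.0177 = 0.232.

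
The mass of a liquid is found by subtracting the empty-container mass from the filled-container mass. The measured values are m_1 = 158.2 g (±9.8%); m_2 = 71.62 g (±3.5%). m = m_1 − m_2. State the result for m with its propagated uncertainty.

Each term contributes (cᵢ δxᵢ)² to (δm)²:
  (δm_1)² = 240;  (δm_2)² = 6.28
δm = √(247) = 15.7 g
m = 86.58 g.

86.58 ± 15.7 g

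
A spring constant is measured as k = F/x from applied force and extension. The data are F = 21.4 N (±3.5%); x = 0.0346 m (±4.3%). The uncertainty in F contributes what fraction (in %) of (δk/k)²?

39.9%

(δk/k)² = (1·δF/F)² + (-1·δx/x)²
  F term: (1×0.0350)² = 0.00123
  x term: (-1×0.0430)² = 0.00185
Total = 0.00307. Share from F = 0.00123/0.00307 = 0.399.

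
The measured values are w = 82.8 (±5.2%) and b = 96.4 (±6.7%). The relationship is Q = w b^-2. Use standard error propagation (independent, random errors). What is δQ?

0.00128

Q is a product of powers, so relative uncertainties combine in quadrature:
  (1·δw/w)² = (1×0.0520)² = 0.00270;  (-2·δb/b)² = (-2×0.0670)² = 0.0180
δQ/Q = √(0.0207) = 0.144
Q = 0.00891, so δQ = 0.144 × 0.00891 = 0.00128.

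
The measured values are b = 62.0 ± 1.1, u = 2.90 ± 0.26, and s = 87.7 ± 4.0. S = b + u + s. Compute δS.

4.16

Absolute uncertainties add in quadrature for a linear combination:
  (δb)² = 1.21;  (δu)² = 0.0676;  (δs)² = 16.0
δS = √(17.3) = 4.16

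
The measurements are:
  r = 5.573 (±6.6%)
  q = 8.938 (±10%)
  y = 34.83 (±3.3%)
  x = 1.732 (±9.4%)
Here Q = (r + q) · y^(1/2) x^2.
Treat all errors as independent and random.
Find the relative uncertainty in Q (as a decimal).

0.200

Let u = r + q = 14.51. δu = √(δr² + δq²) = √(0.135 + 0.799) = 0.967, so δu/u = 0.0666.
Q is then a monomial in u, y, x:
δQ/Q = √((δu/u)² + (½·δy/y)² + (2·δx/x)²) = √(0.00444 + 0.000272 + 0.0353) = 0.200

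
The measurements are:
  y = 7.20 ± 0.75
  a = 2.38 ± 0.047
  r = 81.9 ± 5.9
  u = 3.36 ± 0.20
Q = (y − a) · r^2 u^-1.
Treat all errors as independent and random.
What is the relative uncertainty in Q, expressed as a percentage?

22.0%

Let w = y − a = 4.82. δw = √(δy² + δa²) = √(0.562 + 0.00221) = 0.751, so δw/w = 0.156.
Q is then a monomial in w, r, u:
δQ/Q = √((δw/w)² + (2·δr/r)² + (-1·δu/u)²) = √(0.0243 + 0.0208 + 0.00354) = 0.220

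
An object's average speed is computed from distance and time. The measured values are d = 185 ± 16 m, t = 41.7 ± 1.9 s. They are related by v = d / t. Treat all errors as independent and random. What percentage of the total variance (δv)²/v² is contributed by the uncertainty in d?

78.3%

(δv/v)² = (1·δd/d)² + (-1·δt/t)²
  d term: (1×0.0865)² = 0.00748
  t term: (-1×0.0456)² = 0.00208
Total = 0.00956. Share from d = 0.00748/0.00956 = 0.783.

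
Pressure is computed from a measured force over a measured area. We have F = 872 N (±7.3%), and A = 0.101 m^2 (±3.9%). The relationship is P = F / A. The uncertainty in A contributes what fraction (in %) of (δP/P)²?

(δP/P)² = (1·δF/F)² + (-1·δA/A)²
  F term: (1×0.0730)² = 0.00533
  A term: (-1×0.0390)² = 0.00152
Total = 0.00685. Share from A = 0.00152/0.00685 = 0.222.

22.2%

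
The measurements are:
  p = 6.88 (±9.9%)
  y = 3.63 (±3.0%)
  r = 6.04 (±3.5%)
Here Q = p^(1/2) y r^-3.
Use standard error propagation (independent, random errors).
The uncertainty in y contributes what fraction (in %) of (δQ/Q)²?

(δQ/Q)² = (½·δp/p)² + (1·δy/y)² + (-3·δr/r)²
  p term: (0.5×0.0990)² = 0.00245
  y term: (1×0.0300)² = 0.000900
  r term: (-3×0.0350)² = 0.0110
Total = 0.0144. Share from y = 0.000900/0.0144 = 0.0626.

6.26%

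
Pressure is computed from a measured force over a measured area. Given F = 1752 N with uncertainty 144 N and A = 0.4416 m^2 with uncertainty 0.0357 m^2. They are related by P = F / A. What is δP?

457 Pa

Relative error in a monomial: (δP/P)² = Σ (nᵢ · δxᵢ/xᵢ)².
  (1·δF/F)² = (1×0.0822)² = 0.00676;  (-1·δA/A)² = (-1×0.0808)² = 0.00654
δP/P = √(0.0133) = 0.115
P = 3967 Pa, so δP = 0.115 × 3967 = 457 Pa.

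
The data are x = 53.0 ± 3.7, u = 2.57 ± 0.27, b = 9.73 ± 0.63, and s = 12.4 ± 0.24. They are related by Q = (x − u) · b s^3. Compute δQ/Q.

Let w = x − u = 50.4. δw = √(δx² + δu²) = √(13.7 + 0.0729) = 3.71, so δw/w = 0.0736.
Q is then a monomial in w, b, s:
δQ/Q = √((δw/w)² + (1·δb/b)² + (3·δs/s)²) = √(0.00541 + 0.00419 + 0.00337) = 0.114

0.114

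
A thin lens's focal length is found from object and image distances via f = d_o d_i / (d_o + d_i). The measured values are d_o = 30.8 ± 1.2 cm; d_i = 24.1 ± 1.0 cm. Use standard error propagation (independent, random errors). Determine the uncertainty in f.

0.391 cm

∂f/∂d_o = (d_i/(d_o+d_i))² = 0.193;  ∂f/∂d_i = (d_o/(d_o+d_i))² = 0.315
δf = √((∂f/∂d_o · δd_o)² + (∂f/∂d_i · δd_i)²) = √(0.0535 + 0.0991) = 0.391 cm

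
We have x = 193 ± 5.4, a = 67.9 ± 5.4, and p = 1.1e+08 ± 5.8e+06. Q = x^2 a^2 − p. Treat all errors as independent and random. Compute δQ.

Let w = x^2·a^2 = 1.72e+08. δw/w = √((2·δx/x)² + (2·δa/a)²) = √(0.00313 + 0.0253) = 0.169, so δw = 2.9e+07.
Q = w − p: δQ = √(δw² + δp²) = √(8.38e+14 + 3.36e+13) = 2.95e+07

2.95e+07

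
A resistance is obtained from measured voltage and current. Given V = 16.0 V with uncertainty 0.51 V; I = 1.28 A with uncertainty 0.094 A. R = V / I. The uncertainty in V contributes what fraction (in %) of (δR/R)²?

15.9%

(δR/R)² = (1·δV/V)² + (-1·δI/I)²
  V term: (1×0.0319)² = 0.00102
  I term: (-1×0.0734)² = 0.00539
Total = 0.00641. Share from V = 0.00102/0.00641 = 0.159.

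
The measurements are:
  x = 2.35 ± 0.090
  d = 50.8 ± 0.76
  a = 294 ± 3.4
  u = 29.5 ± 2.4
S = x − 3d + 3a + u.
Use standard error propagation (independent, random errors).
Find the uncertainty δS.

10.7

Sums and differences: (δS)² = Σ (cᵢ δxᵢ)².
  (δx)² = 0.00810;  (3·δd)² = 5.20;  (3·δa)² = 104;  (δu)² = 5.76
δS = √(115) = 10.7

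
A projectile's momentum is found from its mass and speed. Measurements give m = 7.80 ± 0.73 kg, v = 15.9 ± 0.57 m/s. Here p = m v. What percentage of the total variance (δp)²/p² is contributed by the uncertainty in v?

(δp/p)² = (1·δm/m)² + (1·δv/v)²
  m term: (1×0.0936)² = 0.00876
  v term: (1×0.0358)² = 0.00129
Total = 0.0100. Share from v = 0.00129/0.0100 = 0.128.

12.8%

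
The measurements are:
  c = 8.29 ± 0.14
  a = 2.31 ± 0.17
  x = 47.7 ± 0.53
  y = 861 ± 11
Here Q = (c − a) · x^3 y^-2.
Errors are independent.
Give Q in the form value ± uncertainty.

Let u = c − a = 5.98. δu = √(δc² + δa²) = √(0.0196 + 0.0289) = 0.220, so δu/u = 0.0368.
Q is then a monomial in u, x, y:
δQ/Q = √((δu/u)² + (3·δx/x)² + (-2·δy/y)²) = √(0.00136 + 0.00111 + 0.000653) = 0.0559
Q = 0.875, so δQ = 0.0559 × 0.875 = 0.0489.

0.875 ± 0.0489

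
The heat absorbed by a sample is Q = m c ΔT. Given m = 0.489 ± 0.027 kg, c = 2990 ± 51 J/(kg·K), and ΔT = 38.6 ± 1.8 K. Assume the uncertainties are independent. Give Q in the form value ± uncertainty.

Q is a product of powers, so relative uncertainties combine in quadrature:
  (1·δm/m)² = (1×0.0552)² = 0.00305;  (1·δc/c)² = (1×0.0171)² = 0.000291;  (1·δΔT/ΔT)² = (1×0.0466)² = 0.00217
δQ/Q = √(0.00551) = 0.0743
Q = 56400 J, so δQ = 0.0743 × 56400 = 4190 J.

56400 ± 4190 J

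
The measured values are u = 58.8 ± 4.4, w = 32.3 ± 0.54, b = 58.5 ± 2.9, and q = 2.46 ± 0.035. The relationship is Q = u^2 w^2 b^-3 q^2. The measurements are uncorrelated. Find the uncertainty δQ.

For a monomial Q ∝ u^2, w^2, b^-3, q^2, fractional errors add in quadrature:
  (2·δu/u)² = (2×0.0748)² = 0.0224;  (2·δw/w)² = (2×0.0167)² = 0.00112;  (-3·δb/b)² = (-3×0.0496)² = 0.0221;  (2·δq/q)² = (2×0.0142)² = 0.000810
δQ/Q = √(0.0464) = 0.216
Q = 109, so δQ = 0.216 × 109 = 23.5.

23.5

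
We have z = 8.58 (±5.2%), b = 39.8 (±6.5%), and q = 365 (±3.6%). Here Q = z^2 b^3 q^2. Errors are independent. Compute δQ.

Each factor contributes (exponent × relative error)² to (δQ/Q)²:
  (2·δz/z)² = (2×0.0520)² = 0.0108;  (3·δb/b)² = (3×0.0650)² = 0.0380;  (2·δq/q)² = (2×0.0360)² = 0.00518
δQ/Q = √(0.0540) = 0.232
Q = 6.18e+11, so δQ = 0.232 × 6.18e+11 = 1.44e+11.

1.44e+11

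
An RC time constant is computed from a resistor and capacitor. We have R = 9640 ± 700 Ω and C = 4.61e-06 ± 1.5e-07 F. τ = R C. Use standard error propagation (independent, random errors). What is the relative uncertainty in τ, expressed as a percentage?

7.96%

For a monomial τ ∝ R, C, fractional errors add in quadrature:
  (1·δR/R)² = (1×0.0726)² = 0.00527;  (1·δC/C)² = (1×0.0325)² = 0.00106
δτ/τ = √(0.00633) = 0.0796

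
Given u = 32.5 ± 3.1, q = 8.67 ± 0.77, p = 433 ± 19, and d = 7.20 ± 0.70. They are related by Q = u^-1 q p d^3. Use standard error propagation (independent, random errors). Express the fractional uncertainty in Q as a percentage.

32.2%

Since Q is a product/quotient, work with relative uncertainties:
  (-1·δu/u)² = (-1×0.0954)² = 0.00910;  (1·δq/q)² = (1×0.0888)² = 0.00789;  (1·δp/p)² = (1×0.0439)² = 0.00193;  (3·δd/d)² = (3×0.0972)² = 0.0851
δQ/Q = √(0.104) = 0.322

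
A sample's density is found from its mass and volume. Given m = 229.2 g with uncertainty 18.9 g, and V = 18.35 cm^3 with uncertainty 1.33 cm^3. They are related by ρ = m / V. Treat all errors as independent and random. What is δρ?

1.37 g/cm^3

For a monomial ρ ∝ m, V^-1, fractional errors add in quadrature:
  (1·δm/m)² = (1×0.0825)² = 0.00680;  (-1·δV/V)² = (-1×0.0725)² = 0.00525
δρ/ρ = √(0.0121) = 0.110
ρ = 12.49 g/cm^3, so δρ = 0.110 × 12.49 = 1.37 g/cm^3.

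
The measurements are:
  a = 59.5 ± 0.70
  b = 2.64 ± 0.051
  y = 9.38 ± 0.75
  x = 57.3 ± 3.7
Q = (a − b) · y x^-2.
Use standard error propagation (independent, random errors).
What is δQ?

Let u = a − b = 56.9. δu = √(δa² + δb²) = √(0.490 + 0.00260) = 0.702, so δu/u = 0.0123.
Q is then a monomial in u, y, x:
δQ/Q = √((δu/u)² + (1·δy/y)² + (-2·δx/x)²) = √(0.000152 + 0.00639 + 0.0167) = 0.152
Q = 0.162, so δQ = 0.152 × 0.162 = 0.0248.

0.0248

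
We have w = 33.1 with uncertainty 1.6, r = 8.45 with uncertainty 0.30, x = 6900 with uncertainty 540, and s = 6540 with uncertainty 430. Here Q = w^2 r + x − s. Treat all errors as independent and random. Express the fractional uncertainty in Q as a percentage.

12.2%

Let p = w^2·r = 9260. δp/p = √((2·δw/w)² + (1·δr/r)²) = √(0.00935 + 0.00126) = 0.103, so δp = 953.
Q = p + x − s: δQ = √(δp² + δx² + δs²) = √(9.09e+05 + 2.92e+05 + 1.85e+05) = 1180
Q = 9620, so δQ/Q = 1180/9620 = 0.122.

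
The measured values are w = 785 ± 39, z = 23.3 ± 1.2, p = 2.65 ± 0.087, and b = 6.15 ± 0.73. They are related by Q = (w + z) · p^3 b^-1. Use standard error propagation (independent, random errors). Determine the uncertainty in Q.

Let u = w + z = 808. δu = √(δw² + δz²) = √(1520 + 1.44) = 39.0, so δu/u = 0.0483.
Q is then a monomial in u, p, b:
δQ/Q = √((δu/u)² + (3·δp/p)² + (-1·δb/b)²) = √(0.00233 + 0.00970 + 0.0141) = 0.162
Q = 2450, so δQ = 0.162 × 2450 = 395.

395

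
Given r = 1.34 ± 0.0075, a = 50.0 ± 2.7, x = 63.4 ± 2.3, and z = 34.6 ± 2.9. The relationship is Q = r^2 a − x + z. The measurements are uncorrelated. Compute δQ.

Let p = r^2·a = 89.8. δp/p = √((2·δr/r)² + (1·δa/a)²) = √(0.000125 + 0.00292) = 0.0551, so δp = 4.95.
Q = p − x + z: δQ = √(δp² + δx² + δz²) = √(24.5 + 5.29 + 8.41) = 6.18

6.18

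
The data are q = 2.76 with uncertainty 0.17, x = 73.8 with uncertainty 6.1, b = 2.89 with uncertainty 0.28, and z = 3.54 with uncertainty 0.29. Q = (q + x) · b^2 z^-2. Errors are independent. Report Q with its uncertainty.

51.0 ± 13.6

Let u = q + x = 76.6. δu = √(δq² + δx²) = √(0.0289 + 37.2) = 6.10, so δu/u = 0.0797.
Q is then a monomial in u, b, z:
δQ/Q = √((δu/u)² + (2·δb/b)² + (-2·δz/z)²) = √(0.00635 + 0.0375 + 0.0268) = 0.266
Q = 51.0, so δQ = 0.266 × 51.0 = 13.6.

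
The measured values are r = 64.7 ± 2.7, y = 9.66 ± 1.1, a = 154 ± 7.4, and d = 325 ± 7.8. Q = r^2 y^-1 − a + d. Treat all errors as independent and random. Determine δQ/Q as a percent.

10.3%

Let p = r^2·y^-1 = 433. δp/p = √((2·δr/r)² + (-1·δy/y)²) = √(0.00697 + 0.0130) = 0.141, so δp = 61.2.
Q = p − a + d: δQ = √(δp² + δa² + δd²) = √(3740 + 54.8 + 60.8) = 62.1
Q = 604, so δQ/Q = 62.1/604 = 0.103.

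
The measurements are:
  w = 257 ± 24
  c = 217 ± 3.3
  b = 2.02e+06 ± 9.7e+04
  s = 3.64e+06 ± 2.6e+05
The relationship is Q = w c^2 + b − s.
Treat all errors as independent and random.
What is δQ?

1.22e+06

Let p = w·c^2 = 1.21e+07. δp/p = √((1·δw/w)² + (2·δc/c)²) = √(0.00872 + 0.000925) = 0.0982, so δp = 1.19e+06.
Q = p + b − s: δQ = √(δp² + δb² + δs²) = √(1.41e+12 + 9.41e+09 + 6.76e+10) = 1.22e+06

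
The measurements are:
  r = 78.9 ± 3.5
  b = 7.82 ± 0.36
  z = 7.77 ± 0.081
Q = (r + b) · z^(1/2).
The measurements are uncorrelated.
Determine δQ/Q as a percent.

Let u = r + b = 86.7. δu = √(δr² + δb²) = √(12.2 + 0.130) = 3.52, so δu/u = 0.0406.
Q is then a monomial in u, z:
δQ/Q = √((δu/u)² + (½·δz/z)²) = √(0.00165 + 2.72e-05) = 0.0409

4.09%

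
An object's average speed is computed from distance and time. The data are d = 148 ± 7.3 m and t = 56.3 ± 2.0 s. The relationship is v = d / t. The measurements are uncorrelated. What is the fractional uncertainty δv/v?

0.0608

Since v is a product/quotient, work with relative uncertainties:
  (1·δd/d)² = (1×0.0493)² = 0.00243;  (-1·δt/t)² = (-1×0.0355)² = 0.00126
δv/v = √(0.00369) = 0.0608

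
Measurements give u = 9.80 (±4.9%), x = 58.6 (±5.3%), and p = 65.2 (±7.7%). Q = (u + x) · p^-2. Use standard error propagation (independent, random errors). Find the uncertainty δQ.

Let w = u + x = 68.4. δw = √(δu² + δx²) = √(0.231 + 9.65) = 3.14, so δw/w = 0.0459.
Q is then a monomial in w, p:
δQ/Q = √((δw/w)² + (-2·δp/p)²) = √(0.00211 + 0.0237) = 0.161
Q = 0.0161, so δQ = 0.161 × 0.0161 = 0.00259.

0.00259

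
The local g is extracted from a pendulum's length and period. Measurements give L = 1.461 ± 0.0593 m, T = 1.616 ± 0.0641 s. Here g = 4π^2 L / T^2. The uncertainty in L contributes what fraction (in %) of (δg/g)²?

20.7%

(δg/g)² = (1·δL/L)² + (-2·δT/T)²
  L term: (1×0.0406)² = 0.00165
  T term: (-2×0.0397)² = 0.00629
Total = 0.00794. Share from L = 0.00165/0.00794 = 0.207.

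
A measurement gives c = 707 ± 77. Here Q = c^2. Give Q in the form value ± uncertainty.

Relative error in a monomial: (δQ/Q)² = Σ (nᵢ · δxᵢ/xᵢ)².
  (2·δc/c)² = (2×0.109)² = 0.0474
δQ/Q = √(0.0474) = 0.218
Q = 5e+05, so δQ = 0.218 × 5e+05 = 1.09e+05.

(5.00 ± 1.09) × 10^5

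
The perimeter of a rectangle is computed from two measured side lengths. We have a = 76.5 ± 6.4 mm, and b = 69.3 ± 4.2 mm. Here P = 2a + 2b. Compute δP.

15.3 mm

Absolute uncertainties add in quadrature for a linear combination:
  (2·δa)² = 164;  (2·δb)² = 70.6
δP = √(234) = 15.3 mm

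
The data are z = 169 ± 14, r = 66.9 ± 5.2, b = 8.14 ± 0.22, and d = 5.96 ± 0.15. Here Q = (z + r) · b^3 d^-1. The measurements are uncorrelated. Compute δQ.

Let u = z + r = 236. δu = √(δz² + δr²) = √(196 + 27.0) = 14.9, so δu/u = 0.0633.
Q is then a monomial in u, b, d:
δQ/Q = √((δu/u)² + (3·δb/b)² + (-1·δd/d)²) = √(0.00401 + 0.00657 + 0.000633) = 0.106
Q = 21300, so δQ = 0.106 × 21300 = 2260.

2260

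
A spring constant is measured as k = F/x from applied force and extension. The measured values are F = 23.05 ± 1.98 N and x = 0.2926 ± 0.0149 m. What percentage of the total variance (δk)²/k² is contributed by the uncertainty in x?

(δk/k)² = (1·δF/F)² + (-1·δx/x)²
  F term: (1×0.0859)² = 0.00738
  x term: (-1×0.0509)² = 0.00259
Total = 0.00997. Share from x = 0.00259/0.00997 = 0.260.

26.0%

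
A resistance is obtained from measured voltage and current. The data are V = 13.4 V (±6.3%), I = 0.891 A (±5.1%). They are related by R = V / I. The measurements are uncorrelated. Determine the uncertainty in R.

For a monomial R ∝ V, I^-1, fractional errors add in quadrature:
  (1·δV/V)² = (1×0.0630)² = 0.00397;  (-1·δI/I)² = (-1×0.0510)² = 0.00260
δR/R = √(0.00657) = 0.0811
R = 15.0 Ω, so δR = 0.0811 × 15.0 = 1.22 Ω.

1.22 Ω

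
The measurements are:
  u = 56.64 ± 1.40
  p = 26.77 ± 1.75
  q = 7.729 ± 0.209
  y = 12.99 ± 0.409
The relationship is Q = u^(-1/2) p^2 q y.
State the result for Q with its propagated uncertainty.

Each factor contributes (exponent × relative error)² to (δQ/Q)²:
  (−½·δu/u)² = (-0.5×0.0247)² = 0.000153;  (2·δp/p)² = (2×0.0654)² = 0.0171;  (1·δq/q)² = (1×0.0270)² = 0.000731;  (1·δy/y)² = (1×0.0315)² = 0.000991
δQ/Q = √(0.0190) = 0.138
Q = 9560, so δQ = 0.138 × 9560 = 1320.

9560 ± 1320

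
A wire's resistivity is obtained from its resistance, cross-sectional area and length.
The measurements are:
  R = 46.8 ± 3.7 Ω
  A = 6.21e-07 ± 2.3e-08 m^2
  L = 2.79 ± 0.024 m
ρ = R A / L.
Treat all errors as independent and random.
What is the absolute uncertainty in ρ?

9.14e-07 Ω·m

Since ρ is a product/quotient, work with relative uncertainties:
  (1·δR/R)² = (1×0.0791)² = 0.00625;  (1·δA/A)² = (1×0.0370)² = 0.00137;  (-1·δL/L)² = (-1×0.00860)² = 7.4e-05
δρ/ρ = √(0.00770) = 0.0877
ρ = 1.04e-05 Ω·m, so δρ = 0.0877 × 1.04e-05 = 9.14e-07 Ω·m.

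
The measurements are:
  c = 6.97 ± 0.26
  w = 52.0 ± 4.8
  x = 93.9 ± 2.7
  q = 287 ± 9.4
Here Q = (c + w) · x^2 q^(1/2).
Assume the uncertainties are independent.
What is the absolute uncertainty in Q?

8.91e+05

Let u = c + w = 59.0. δu = √(δc² + δw²) = √(0.0676 + 23.0) = 4.81, so δu/u = 0.0815.
Q is then a monomial in u, x, q:
δQ/Q = √((δu/u)² + (2·δx/x)² + (½·δq/q)²) = √(0.00664 + 0.00331 + 0.000268) = 0.101
Q = 8.81e+06, so δQ = 0.101 × 8.81e+06 = 8.91e+05.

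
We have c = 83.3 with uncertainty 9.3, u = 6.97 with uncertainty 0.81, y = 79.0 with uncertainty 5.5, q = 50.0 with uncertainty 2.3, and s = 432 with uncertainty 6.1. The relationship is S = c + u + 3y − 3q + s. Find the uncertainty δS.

21.1

Absolute uncertainties add in quadrature for a linear combination:
  (δc)² = 86.5;  (δu)² = 0.656;  (3·δy)² = 272;  (3·δq)² = 47.6;  (δs)² = 37.2
δS = √(444) = 21.1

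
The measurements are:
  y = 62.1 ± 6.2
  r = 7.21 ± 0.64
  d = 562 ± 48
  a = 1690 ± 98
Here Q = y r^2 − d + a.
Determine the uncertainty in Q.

Let p = y·r^2 = 3230. δp/p = √((1·δy/y)² + (2·δr/r)²) = √(0.00997 + 0.0315) = 0.204, so δp = 658.
Q = p − d + a: δQ = √(δp² + δd² + δa²) = √(4.32e+05 + 2300 + 9600) = 667

667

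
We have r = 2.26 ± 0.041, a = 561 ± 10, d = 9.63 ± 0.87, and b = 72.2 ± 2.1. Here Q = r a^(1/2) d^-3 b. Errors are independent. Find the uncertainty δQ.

For a monomial Q ∝ r, a^(1/2), d^-3, b, fractional errors add in quadrature:
  (1·δr/r)² = (1×0.0181)² = 0.000329;  (½·δa/a)² = (0.5×0.0178)² = 7.94e-05;  (-3·δd/d)² = (-3×0.0903)² = 0.0735;  (1·δb/b)² = (1×0.0291)² = 0.000846
δQ/Q = √(0.0747) = 0.273
Q = 4.33, so δQ = 0.273 × 4.33 = 1.18.

1.18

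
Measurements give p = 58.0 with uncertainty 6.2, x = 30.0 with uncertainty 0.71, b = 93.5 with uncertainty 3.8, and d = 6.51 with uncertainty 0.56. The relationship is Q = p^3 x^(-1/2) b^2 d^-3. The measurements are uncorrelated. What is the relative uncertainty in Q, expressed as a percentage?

42.0%

Q is a product of powers, so relative uncertainties combine in quadrature:
  (3·δp/p)² = (3×0.107)² = 0.103;  (−½·δx/x)² = (-0.5×0.0237)² = 0.000140;  (2·δb/b)² = (2×0.0406)² = 0.00661;  (-3·δd/d)² = (-3×0.0860)² = 0.0666
δQ/Q = √(0.176) = 0.420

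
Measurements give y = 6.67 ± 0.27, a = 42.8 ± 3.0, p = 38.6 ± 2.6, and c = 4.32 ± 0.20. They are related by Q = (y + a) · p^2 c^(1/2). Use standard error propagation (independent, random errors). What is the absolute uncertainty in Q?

Let u = y + a = 49.5. δu = √(δy² + δa²) = √(0.0729 + 9.00) = 3.01, so δu/u = 0.0609.
Q is then a monomial in u, p, c:
δQ/Q = √((δu/u)² + (2·δp/p)² + (½·δc/c)²) = √(0.00371 + 0.0181 + 0.000536) = 0.150
Q = 1.53e+05, so δQ = 0.150 × 1.53e+05 = 22900.

22900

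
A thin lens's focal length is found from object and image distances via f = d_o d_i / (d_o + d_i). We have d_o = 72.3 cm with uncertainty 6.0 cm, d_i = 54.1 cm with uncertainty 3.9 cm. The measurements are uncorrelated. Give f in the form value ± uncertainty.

∂f/∂d_o = (d_i/(d_o+d_i))² = 0.183;  ∂f/∂d_i = (d_o/(d_o+d_i))² = 0.327
δf = √((∂f/∂d_o · δd_o)² + (∂f/∂d_i · δd_i)²) = √(1.21 + 1.63) = 1.68 cm
f = 30.9 cm.

30.9 ± 1.68 cm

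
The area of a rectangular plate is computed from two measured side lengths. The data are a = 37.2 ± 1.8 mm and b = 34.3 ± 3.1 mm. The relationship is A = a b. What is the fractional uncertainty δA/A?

0.103

For a monomial A ∝ a, b, fractional errors add in quadrature:
  (1·δa/a)² = (1×0.0484)² = 0.00234;  (1·δb/b)² = (1×0.0904)² = 0.00817
δA/A = √(0.0105) = 0.103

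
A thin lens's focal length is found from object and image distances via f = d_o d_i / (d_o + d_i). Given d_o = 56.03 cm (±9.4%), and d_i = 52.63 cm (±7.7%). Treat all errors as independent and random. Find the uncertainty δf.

∂f/∂d_o = (d_i/(d_o+d_i))² = 0.235;  ∂f/∂d_i = (d_o/(d_o+d_i))² = 0.266
δf = √((∂f/∂d_o · δd_o)² + (∂f/∂d_i · δd_i)²) = √(1.53 + 1.16) = 1.64 cm

1.64 cm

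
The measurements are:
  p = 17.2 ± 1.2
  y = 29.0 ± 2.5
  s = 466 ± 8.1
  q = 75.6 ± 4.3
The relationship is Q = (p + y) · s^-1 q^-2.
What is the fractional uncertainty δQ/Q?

0.130

Let u = p + y = 46.2. δu = √(δp² + δy²) = √(1.44 + 6.25) = 2.77, so δu/u = 0.0600.
Q is then a monomial in u, s, q:
δQ/Q = √((δu/u)² + (-1·δs/s)² + (-2·δq/q)²) = √(0.00360 + 0.000302 + 0.0129) = 0.130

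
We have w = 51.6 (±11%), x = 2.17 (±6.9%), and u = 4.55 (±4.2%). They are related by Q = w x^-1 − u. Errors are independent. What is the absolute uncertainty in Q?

Let p = w·x^-1 = 23.8. δp/p = √((1·δw/w)² + (-1·δx/x)²) = √(0.0121 + 0.00476) = 0.130, so δp = 3.09.
Q = p − u: δQ = √(δp² + δu²) = √(9.53 + 0.0365) = 3.09

3.09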